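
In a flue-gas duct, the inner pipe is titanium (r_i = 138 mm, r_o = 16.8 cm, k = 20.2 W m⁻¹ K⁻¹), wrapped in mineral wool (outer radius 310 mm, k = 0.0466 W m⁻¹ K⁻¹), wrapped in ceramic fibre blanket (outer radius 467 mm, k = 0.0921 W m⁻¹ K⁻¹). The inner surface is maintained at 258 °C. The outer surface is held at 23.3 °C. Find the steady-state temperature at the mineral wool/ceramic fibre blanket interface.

T = 82.6 °C

Resistance network (inner→outer):
  R'_titanium = ln(0.168/0.138)/(2πk) = 0.1967/(2π·20.2) = 0.001550 m·K/W
  R'_mineral wool = ln(0.310/0.168)/(2πk) = 0.6126/(2π·0.0466) = 2.092 m·K/W
  R'_ceramic fibre blanket = ln(0.467/0.310)/(2πk) = 0.4098/(2π·0.0921) = 0.7081 m·K/W
ΣR = 0.001550 + 2.092 + 0.7081 = 2.802 m·K/W
Q' = ΔT/ΣR = (258 °C − 23.3 °C)/2.802 = 83.76 W/m
From the inner boundary to the mineral wool/ceramic fibre blanket interface, ΣR_partial = 2.094 m·K/W.
T_interface = T_in − Q'·ΣR_partial = 258 °C − (83.76)(2.094) = 82.6 °C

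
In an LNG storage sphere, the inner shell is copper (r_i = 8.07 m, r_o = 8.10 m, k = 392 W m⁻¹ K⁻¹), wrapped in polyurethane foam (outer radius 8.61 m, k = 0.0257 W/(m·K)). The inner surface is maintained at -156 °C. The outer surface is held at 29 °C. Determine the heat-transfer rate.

Q = 8.17 kW

Treat each layer as a resistance in series:
  R_copper = (1/8.07 − 1/8.10)/(4πk) = 4.589×10^-4/(4π·392) = 9.317×10^-8 K/W
  R_polyurethane foam = (1/8.10 − 1/8.61)/(4πk) = 0.007313/(4π·0.0257) = 0.02264 K/W
ΣR = 9.317×10^-8 + 0.02264 = 0.02264 K/W
Q = ΔT/ΣR = (-156 °C − 29 °C)/0.02264 = -8170 W
(Negative Q ⇒ heat flows inward; heat gain = 8170 W.)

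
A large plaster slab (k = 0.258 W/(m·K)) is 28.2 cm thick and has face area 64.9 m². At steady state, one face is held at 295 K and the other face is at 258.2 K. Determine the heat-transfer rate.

Q = 2.19 kW

Q = kA·ΔT/L = 0.258 × 64.9 × |295 K − 258.2 K| / 0.282 = 2190 W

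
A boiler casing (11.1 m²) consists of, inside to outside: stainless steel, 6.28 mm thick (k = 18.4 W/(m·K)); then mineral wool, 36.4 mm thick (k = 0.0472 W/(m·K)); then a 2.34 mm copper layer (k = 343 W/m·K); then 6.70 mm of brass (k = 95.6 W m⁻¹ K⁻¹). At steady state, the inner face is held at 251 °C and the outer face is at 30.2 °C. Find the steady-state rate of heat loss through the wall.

Treat each layer as a resistance in series:
  R_stainless steel = L/(kA) = 0.00628/(18.4·11.1) = 3.075×10^-5 K/W
  R_mineral wool = L/(kA) = 0.0364/(0.0472·11.1) = 0.06948 K/W
  R_copper = L/(kA) = 0.00234/(343·11.1) = 6.146×10^-7 K/W
  R_brass = L/(kA) = 0.00670/(95.6·11.1) = 6.314×10^-6 K/W
ΣR = 3.075×10^-5 + 0.06948 + 6.146×10^-7 + 6.314×10^-6 = 0.06952 K/W
Q = ΔT/ΣR = (251 °C − 30.2 °C)/0.06952 = 3180 W

Q = 3180 W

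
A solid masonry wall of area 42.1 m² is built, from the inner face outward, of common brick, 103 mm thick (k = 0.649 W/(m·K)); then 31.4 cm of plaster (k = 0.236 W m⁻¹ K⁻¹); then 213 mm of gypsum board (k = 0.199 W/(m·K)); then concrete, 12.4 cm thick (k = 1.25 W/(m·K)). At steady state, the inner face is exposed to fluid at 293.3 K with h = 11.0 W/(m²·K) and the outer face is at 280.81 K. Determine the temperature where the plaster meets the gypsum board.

Treat each layer as a resistance in series:
  R_conv,in = 1/(hA) = 1/(11.0·42.1) = 0.002159 K/W
  R_common brick = L/(kA) = 0.103/(0.649·42.1) = 0.003770 K/W
  R_plaster = L/(kA) = 0.314/(0.236·42.1) = 0.03160 K/W
  R_gypsum board = L/(kA) = 0.213/(0.199·42.1) = 0.02542 K/W
  R_concrete = L/(kA) = 0.124/(1.25·42.1) = 0.002356 K/W
ΣR = 0.002159 + 0.003770 + 0.03160 + 0.02542 + 0.002356 = 0.06531 K/W
Q = ΔT/ΣR = (293.3 K − 280.81 K)/0.06531 = 191.2 W
From the inner boundary to the plaster/gypsum board interface, ΣR_partial = 0.03753 K/W.
T_interface = T_in − Q·ΣR_partial = 293.3 K − (191.2)(0.03753) = 286.1 K

T = 286.1 K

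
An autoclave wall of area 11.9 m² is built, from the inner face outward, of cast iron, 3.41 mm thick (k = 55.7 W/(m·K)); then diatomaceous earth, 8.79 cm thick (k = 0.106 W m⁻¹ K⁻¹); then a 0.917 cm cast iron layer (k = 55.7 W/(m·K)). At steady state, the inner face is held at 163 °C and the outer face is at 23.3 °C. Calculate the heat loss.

Q = 2000 W

Resistance network (inner→outer):
  R_cast iron = L/(kA) = 0.00341/(55.7·11.9) = 5.145×10^-6 K/W
  R_diatomaceous earth = L/(kA) = 0.0879/(0.106·11.9) = 0.06968 K/W
  R_cast iron = L/(kA) = 0.00917/(55.7·11.9) = 1.383×10^-5 K/W
ΣR = 5.145×10^-6 + 0.06968 + 1.383×10^-5 = 0.06970 K/W
Q = ΔT/ΣR = (163 °C − 23.3 °C)/0.06970 = 2000 W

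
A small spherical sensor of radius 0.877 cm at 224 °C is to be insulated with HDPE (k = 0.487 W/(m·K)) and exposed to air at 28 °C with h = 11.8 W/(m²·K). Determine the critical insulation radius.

r_cr = 8.25 cm

For a sphere, r_cr = 2k_ins/h = 2·0.487/11.8 = 0.0825 m = 8.25 cm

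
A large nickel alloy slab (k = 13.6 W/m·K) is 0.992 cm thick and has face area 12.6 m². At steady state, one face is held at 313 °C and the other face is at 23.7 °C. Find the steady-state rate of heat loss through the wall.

Q = kA·ΔT/L = 13.6 × 12.6 × |313 °C − 23.7 °C| / 0.00992 = 5.00×10^6 W

Q = 5000 kW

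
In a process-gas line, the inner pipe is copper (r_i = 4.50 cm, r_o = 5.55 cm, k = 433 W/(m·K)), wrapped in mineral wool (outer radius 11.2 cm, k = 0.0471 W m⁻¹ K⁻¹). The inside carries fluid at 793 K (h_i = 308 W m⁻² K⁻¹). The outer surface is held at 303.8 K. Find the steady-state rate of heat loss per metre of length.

Resistance network (inner→outer):
  R'_conv,in = 1/(2πr h) = 1/(2π·0.0450·308) = 0.01148 m·K/W
  R'_copper = ln(0.0555/0.0450)/(2πk) = 0.2097/(2π·433) = 7.709×10^-5 m·K/W
  R'_mineral wool = ln(0.112/0.0555)/(2πk) = 0.7021/(2π·0.0471) = 2.373 m·K/W
ΣR = 0.01148 + 7.709×10^-5 + 2.373 = 2.385 m·K/W
Q' = ΔT/ΣR = (793 K − 303.8 K)/2.385 = 205 W/m

Q' = 205 W/m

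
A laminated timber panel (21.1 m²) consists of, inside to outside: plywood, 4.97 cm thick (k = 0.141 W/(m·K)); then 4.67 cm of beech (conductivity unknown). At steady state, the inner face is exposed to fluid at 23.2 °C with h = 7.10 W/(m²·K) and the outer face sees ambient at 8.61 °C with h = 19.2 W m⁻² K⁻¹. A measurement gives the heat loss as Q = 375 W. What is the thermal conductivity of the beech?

k = 0.169 W/m·K

ΣR = ΔT/Q = |23.2 − 8.61|/375 = 0.03891 K/W
Known resistances:
  R_conv,in = 1/(hA) = 1/(7.10·21.1) = 0.006675 K/W
  R_plywood = L/(kA) = 0.0497/(0.141·21.1) = 0.01671 K/W
  R_conv,out = 1/(hA) = 1/(19.2·21.1) = 0.002468 K/W
R_beech = ΣR − ΣR_known = 0.03891 − 0.02585 = 0.01306 K/W
L/(kA) = 0.01306 ⇒ k = 0.0467/(0.01306·21.1) = 0.169 W/m·K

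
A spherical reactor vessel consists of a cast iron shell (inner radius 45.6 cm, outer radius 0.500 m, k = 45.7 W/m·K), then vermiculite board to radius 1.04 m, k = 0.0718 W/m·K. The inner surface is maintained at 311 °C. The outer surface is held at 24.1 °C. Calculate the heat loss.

Q = 249 W

Resistance network (inner→outer):
  R_cast iron = (1/0.456 − 1/0.500)/(4πk) = 0.1930/(4π·45.7) = 3.360×10^-4 K/W
  R_vermiculite board = (1/0.500 − 1/1.04)/(4πk) = 1.038/(4π·0.0718) = 1.151 K/W
ΣR = 3.360×10^-4 + 1.151 = 1.151 K/W
Q = ΔT/ΣR = (311 °C − 24.1 °C)/1.151 = 249 W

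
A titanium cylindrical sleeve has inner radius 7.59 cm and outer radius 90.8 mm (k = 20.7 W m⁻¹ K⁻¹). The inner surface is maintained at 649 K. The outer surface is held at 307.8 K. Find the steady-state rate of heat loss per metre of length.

Q' = 2πk·ΔT/ln(r₂/r₁) = 2π × 20.7 × 341.2 / ln(0.0908/0.0759) = 2.48×10^5 W/m

Q' = 248 kW/m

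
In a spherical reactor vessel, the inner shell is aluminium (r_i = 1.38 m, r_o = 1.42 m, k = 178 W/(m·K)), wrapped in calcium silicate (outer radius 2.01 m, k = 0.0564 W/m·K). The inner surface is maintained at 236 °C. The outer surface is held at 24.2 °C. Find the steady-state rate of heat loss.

Q = 726 W

Series thermal resistances, inner to outer:
  R_aluminium = (1/1.38 − 1/1.42)/(4πk) = 0.02041/(4π·178) = 9.126×10^-6 K/W
  R_calcium silicate = (1/1.42 − 1/2.01)/(4πk) = 0.2067/(4π·0.0564) = 0.2917 K/W
ΣR = 9.126×10^-6 + 0.2917 = 0.2917 K/W
Q = ΔT/ΣR = (236 °C − 24.2 °C)/0.2917 = 726 W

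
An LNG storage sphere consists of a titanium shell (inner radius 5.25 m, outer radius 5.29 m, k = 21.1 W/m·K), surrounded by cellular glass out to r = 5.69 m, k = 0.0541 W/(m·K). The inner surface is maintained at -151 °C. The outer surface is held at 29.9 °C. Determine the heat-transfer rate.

Q = 9250 W

Treat each layer as a resistance in series:
  R_titanium = (1/5.25 − 1/5.29)/(4πk) = 0.001440/(4π·21.1) = 5.432×10^-6 K/W
  R_cellular glass = (1/5.29 − 1/5.69)/(4πk) = 0.01329/(4π·0.0541) = 0.01955 K/W
ΣR = 5.432×10^-6 + 0.01955 = 0.01956 K/W
Q = ΔT/ΣR = (-151 °C − 29.9 °C)/0.01956 = -9250 W
(Negative Q ⇒ heat flows inward; heat gain = 9250 W.)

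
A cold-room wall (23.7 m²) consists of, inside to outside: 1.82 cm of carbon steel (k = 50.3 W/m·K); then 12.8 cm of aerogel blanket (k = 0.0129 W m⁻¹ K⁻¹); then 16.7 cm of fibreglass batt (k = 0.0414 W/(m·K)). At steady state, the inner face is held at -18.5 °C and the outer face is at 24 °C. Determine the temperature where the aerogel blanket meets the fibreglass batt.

Resistance network (inner→outer):
  R_carbon steel = L/(kA) = 0.0182/(50.3·23.7) = 1.527×10^-5 K/W
  R_aerogel blanket = L/(kA) = 0.128/(0.0129·23.7) = 0.4187 K/W
  R_fibreglass batt = L/(kA) = 0.167/(0.0414·23.7) = 0.1702 K/W
ΣR = 1.527×10^-5 + 0.4187 + 0.1702 = 0.5889 K/W
Q = ΔT/ΣR = (-18.5 °C − 24 °C)/0.5889 = -72.17 W
From the inner boundary to the aerogel blanket/fibreglass batt interface, ΣR_partial = 0.4187 K/W.
T_interface = T_in − Q·ΣR_partial = -18.5 °C − (-72.17)(0.4187) = 11.7 °C

T = 11.7 °C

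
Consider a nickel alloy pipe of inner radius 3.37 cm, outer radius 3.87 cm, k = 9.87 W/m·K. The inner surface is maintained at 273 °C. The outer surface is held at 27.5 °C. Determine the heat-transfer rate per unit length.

Q' = 110 kW/m

Q' = 2πk·ΔT/ln(r₂/r₁) = 2π × 9.87 × 245.5 / ln(0.0387/0.0337) = 1.10×10^5 W/m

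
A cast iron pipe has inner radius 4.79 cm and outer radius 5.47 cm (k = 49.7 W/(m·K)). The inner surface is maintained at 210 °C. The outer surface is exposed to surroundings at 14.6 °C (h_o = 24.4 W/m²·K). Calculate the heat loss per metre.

Q' = 1630 W/m

Treat each layer as a resistance in series:
  R'_cast iron = ln(0.0547/0.0479)/(2πk) = 0.1327/(2π·49.7) = 4.251×10^-4 m·K/W
  R'_conv,out = 1/(2πr h) = 1/(2π·0.0547·24.4) = 0.1192 m·K/W
ΣR = 4.251×10^-4 + 0.1192 = 0.1196 m·K/W
Q' = ΔT/ΣR = (210 °C − 14.6 °C)/0.1196 = 1630 W/m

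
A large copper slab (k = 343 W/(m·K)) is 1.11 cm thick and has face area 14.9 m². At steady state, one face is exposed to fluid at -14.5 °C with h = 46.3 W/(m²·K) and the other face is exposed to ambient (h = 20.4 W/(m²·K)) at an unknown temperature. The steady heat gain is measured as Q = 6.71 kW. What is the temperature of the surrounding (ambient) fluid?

T_out = 17.3 °C

Sum the resistances:
  R_conv,in = 1/(hA) = 1/(46.3·14.9) = 0.001450 K/W
  R_copper = L/(kA) = 0.0111/(343·14.9) = 2.172×10^-6 K/W
  R_conv,out = 1/(hA) = 1/(20.4·14.9) = 0.003290 K/W
ΣR = 0.004742 K/W
ΔT = Q·ΣR = 6710 × 0.004742 = 31.82 K
Heat flows inward, so T_out = T_in + ΔT = -14.5 + 31.82 = 17.3 °C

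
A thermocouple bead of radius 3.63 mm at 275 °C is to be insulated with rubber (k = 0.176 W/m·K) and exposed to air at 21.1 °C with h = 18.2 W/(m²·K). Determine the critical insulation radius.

For a sphere, r_cr = 2k_ins/h = 2·0.176/18.2 = 0.0193 m = 1.93 cm

r_cr = 1.93 cm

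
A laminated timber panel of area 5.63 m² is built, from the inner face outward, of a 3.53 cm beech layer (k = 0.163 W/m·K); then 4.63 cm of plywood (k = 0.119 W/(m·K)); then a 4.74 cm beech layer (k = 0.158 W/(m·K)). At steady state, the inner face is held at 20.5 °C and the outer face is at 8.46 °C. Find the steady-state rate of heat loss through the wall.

Treat each layer as a resistance in series:
  R_beech = L/(kA) = 0.0353/(0.163·5.63) = 0.03847 K/W
  R_plywood = L/(kA) = 0.0463/(0.119·5.63) = 0.06911 K/W
  R_beech = L/(kA) = 0.0474/(0.158·5.63) = 0.05329 K/W
ΣR = 0.03847 + 0.06911 + 0.05329 = 0.1609 K/W
Q = ΔT/ΣR = (20.5 °C − 8.46 °C)/0.1609 = 74.8 W

Q = 74.8 W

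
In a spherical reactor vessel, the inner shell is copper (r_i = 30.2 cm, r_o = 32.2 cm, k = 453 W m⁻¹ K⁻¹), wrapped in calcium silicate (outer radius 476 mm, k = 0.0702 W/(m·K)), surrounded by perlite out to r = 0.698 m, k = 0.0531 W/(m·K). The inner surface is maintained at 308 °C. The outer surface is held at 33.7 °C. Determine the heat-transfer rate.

Treat each layer as a resistance in series:
  R_copper = (1/0.302 − 1/0.322)/(4πk) = 0.2057/(4π·453) = 3.613×10^-5 K/W
  R_calcium silicate = (1/0.322 − 1/0.476)/(4πk) = 1.005/(4π·0.0702) = 1.139 K/W
  R_perlite = (1/0.476 − 1/0.698)/(4πk) = 0.6682/(4π·0.0531) = 1.001 K/W
ΣR = 3.613×10^-5 + 1.139 + 1.001 = 2.140 K/W
Q = ΔT/ΣR = (308 °C − 33.7 °C)/2.140 = 128 W

Q = 128 W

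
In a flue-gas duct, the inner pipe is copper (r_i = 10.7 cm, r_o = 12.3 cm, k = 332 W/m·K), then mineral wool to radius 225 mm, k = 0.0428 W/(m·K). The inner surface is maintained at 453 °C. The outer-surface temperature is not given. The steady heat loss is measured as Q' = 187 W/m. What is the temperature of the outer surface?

T_out = 33.0 °C

Series resistances:
  R'_copper = ln(0.123/0.107)/(2πk) = 0.1394/(2π·332) = 6.680×10^-5 m·K/W
  R'_mineral wool = ln(0.225/0.123)/(2πk) = 0.6039/(2π·0.0428) = 2.246 m·K/W
ΣR = 2.246 m·K/W
ΔT = Q'·ΣR = 187 × 2.246 = 420.0 K
Heat flows outward, so T_out = T_in − ΔT = 453 − 420.0 = 33.0 °C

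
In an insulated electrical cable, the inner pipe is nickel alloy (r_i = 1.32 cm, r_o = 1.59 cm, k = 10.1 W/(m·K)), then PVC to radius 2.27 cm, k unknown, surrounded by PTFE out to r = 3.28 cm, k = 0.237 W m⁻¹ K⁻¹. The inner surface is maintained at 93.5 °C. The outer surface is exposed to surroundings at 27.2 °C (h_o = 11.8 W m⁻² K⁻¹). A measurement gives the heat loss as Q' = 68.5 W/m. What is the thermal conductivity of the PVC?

k = 0.185 W/m·K

ΣR = ΔT/Q' = |93.5 − 27.2|/68.5 = 0.9679 m·K/W
Known resistances:
  R'_nickel alloy = ln(0.0159/0.0132)/(2πk) = 0.1861/(2π·10.1) = 0.002933 m·K/W
  R'_PTFE = ln(0.0328/0.0227)/(2πk) = 0.3681/(2π·0.237) = 0.2472 m·K/W
  R'_conv,out = 1/(2πr h) = 1/(2π·0.0328·11.8) = 0.4112 m·K/W
R_PVC = ΣR − ΣR_known = 0.9679 − 0.6613 = 0.3066 m·K/W
ln(r₂/r₁)/(2πk) = 0.3066 ⇒ k = 0.3560/(2π·0.3066) = 0.185 W/m·K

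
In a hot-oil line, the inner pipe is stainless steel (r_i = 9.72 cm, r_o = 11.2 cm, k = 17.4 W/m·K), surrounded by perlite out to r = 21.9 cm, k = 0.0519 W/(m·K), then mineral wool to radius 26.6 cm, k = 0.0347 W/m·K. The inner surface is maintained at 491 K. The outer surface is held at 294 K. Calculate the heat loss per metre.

Q' = 66.8 W/m

Resistance network (inner→outer):
  R'_stainless steel = ln(0.112/0.0972)/(2πk) = 0.1417/(2π·17.4) = 0.001296 m·K/W
  R'_perlite = ln(0.219/0.112)/(2πk) = 0.6706/(2π·0.0519) = 2.056 m·K/W
  R'_mineral wool = ln(0.266/0.219)/(2πk) = 0.1944/(2π·0.0347) = 0.8917 m·K/W
ΣR = 0.001296 + 2.056 + 0.8917 = 2.949 m·K/W
Q' = ΔT/ΣR = (491 K − 294 K)/2.949 = 66.8 W/m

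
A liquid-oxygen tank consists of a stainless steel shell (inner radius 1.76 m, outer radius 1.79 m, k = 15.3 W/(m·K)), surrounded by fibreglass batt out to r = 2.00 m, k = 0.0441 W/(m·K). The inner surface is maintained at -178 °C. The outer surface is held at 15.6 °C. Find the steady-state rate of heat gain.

Q = 1830 W

Treat each layer as a resistance in series:
  R_stainless steel = (1/1.76 − 1/1.79)/(4πk) = 0.009523/(4π·15.3) = 4.953×10^-5 K/W
  R_fibreglass batt = (1/1.79 − 1/2.00)/(4πk) = 0.05866/(4π·0.0441) = 0.1058 K/W
ΣR = 4.953×10^-5 + 0.1058 = 0.1058 K/W
Q = ΔT/ΣR = (-178 °C − 15.6 °C)/0.1058 = -1830 W
(Negative Q ⇒ heat flows inward; heat gain = 1830 W.)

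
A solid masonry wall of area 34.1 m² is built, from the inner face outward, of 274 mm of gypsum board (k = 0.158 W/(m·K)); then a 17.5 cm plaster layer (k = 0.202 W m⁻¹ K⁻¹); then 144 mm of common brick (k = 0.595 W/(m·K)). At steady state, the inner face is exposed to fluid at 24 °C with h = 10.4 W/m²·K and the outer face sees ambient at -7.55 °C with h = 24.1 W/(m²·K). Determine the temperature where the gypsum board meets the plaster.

Resistance network (inner→outer):
  R_conv,in = 1/(hA) = 1/(10.4·34.1) = 0.002820 K/W
  R_gypsum board = L/(kA) = 0.274/(0.158·34.1) = 0.05086 K/W
  R_plaster = L/(kA) = 0.175/(0.202·34.1) = 0.02541 K/W
  R_common brick = L/(kA) = 0.144/(0.595·34.1) = 0.007097 K/W
  R_conv,out = 1/(hA) = 1/(24.1·34.1) = 0.001217 K/W
ΣR = 0.002820 + 0.05086 + 0.02541 + 0.007097 + 0.001217 = 0.08740 K/W
Q = ΔT/ΣR = (24 °C − -7.55 °C)/0.08740 = 361.0 W
From the inner boundary to the gypsum board/plaster interface, ΣR_partial = 0.05368 K/W.
T_interface = T_in − Q·ΣR_partial = 24 °C − (361.0)(0.05368) = 4.62 °C

T = 4.62 °C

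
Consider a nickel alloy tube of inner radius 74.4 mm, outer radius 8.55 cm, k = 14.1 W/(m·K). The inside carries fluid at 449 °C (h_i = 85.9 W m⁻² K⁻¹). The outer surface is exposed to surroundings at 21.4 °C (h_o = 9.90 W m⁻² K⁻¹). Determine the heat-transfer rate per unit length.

Treat each layer as a resistance in series:
  R'_conv,in = 1/(2πr h) = 1/(2π·0.0744·85.9) = 0.02490 m·K/W
  R'_nickel alloy = ln(0.0855/0.0744)/(2πk) = 0.1391/(2π·14.1) = 0.001570 m·K/W
  R'_conv,out = 1/(2πr h) = 1/(2π·0.0855·9.90) = 0.1880 m·K/W
ΣR = 0.02490 + 0.001570 + 0.1880 = 0.2145 m·K/W
Q' = ΔT/ΣR = (449 °C − 21.4 °C)/0.2145 = 1990 W/m

Q' = 1990 W/m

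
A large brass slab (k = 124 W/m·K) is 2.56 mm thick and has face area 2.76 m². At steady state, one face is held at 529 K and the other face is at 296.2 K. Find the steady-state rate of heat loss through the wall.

Q = 31100 kW

Q = kA·ΔT/L = 124 × 2.76 × |529 K − 296.2 K| / 0.00256 = 3.11×10^7 W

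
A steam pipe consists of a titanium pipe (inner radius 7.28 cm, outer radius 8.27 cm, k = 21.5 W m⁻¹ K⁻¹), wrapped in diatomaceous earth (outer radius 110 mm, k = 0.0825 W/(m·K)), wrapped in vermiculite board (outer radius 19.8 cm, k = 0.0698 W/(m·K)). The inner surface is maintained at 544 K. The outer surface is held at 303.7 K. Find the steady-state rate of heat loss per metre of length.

Q' = 127 W/m

Resistance network (inner→outer):
  R'_titanium = ln(0.0827/0.0728)/(2πk) = 0.1275/(2π·21.5) = 9.439×10^-4 m·K/W
  R'_diatomaceous earth = ln(0.110/0.0827)/(2πk) = 0.2853/(2π·0.0825) = 0.5503 m·K/W
  R'_vermiculite board = ln(0.198/0.110)/(2πk) = 0.5878/(2π·0.0698) = 1.340 m·K/W
ΣR = 9.439×10^-4 + 0.5503 + 1.340 = 1.891 m·K/W
Q' = ΔT/ΣR = (544 K − 303.7 K)/1.891 = 127 W/m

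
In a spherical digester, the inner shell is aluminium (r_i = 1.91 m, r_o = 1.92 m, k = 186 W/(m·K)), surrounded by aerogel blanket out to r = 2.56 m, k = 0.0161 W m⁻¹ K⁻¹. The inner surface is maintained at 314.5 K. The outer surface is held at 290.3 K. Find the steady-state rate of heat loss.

Q = 37.6 W

Series thermal resistances, inner to outer:
  R_aluminium = (1/1.91 − 1/1.92)/(4πk) = 0.002727/(4π·186) = 1.167×10^-6 K/W
  R_aerogel blanket = (1/1.92 − 1/2.56)/(4πk) = 0.1302/(4π·0.0161) = 0.6436 K/W
ΣR = 1.167×10^-6 + 0.6436 = 0.6436 K/W
Q = ΔT/ΣR = (314.5 K − 290.3 K)/0.6436 = 37.6 W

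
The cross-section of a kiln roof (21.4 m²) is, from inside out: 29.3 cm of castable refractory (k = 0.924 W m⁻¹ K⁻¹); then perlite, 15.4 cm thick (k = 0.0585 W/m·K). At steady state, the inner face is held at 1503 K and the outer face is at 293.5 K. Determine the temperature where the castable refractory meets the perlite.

Resistance network (inner→outer):
  R_castable refractory = L/(kA) = 0.293/(0.924·21.4) = 0.01482 K/W
  R_perlite = L/(kA) = 0.154/(0.0585·21.4) = 0.1230 K/W
ΣR = 0.01482 + 0.1230 = 0.1378 K/W
Q = ΔT/ΣR = (1503 K − 293.5 K)/0.1378 = 8777 W
From the inner boundary to the castable refractory/perlite interface, ΣR_partial = 0.01482 K/W.
T_interface = T_in − Q·ΣR_partial = 1503 K − (8777)(0.01482) = 1373 K

T = 1373 K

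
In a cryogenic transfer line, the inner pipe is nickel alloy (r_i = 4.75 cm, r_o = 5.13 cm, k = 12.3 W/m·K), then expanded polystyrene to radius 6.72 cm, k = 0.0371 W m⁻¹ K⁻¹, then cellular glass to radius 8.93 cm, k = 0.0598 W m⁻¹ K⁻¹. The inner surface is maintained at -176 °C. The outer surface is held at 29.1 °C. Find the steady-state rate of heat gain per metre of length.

Resistance network (inner→outer):
  R'_nickel alloy = ln(0.0513/0.0475)/(2πk) = 0.07696/(2π·12.3) = 9.958×10^-4 m·K/W
  R'_expanded polystyrene = ln(0.0672/0.0513)/(2πk) = 0.2700/(2π·0.0371) = 1.158 m·K/W
  R'_cellular glass = ln(0.0893/0.0672)/(2πk) = 0.2843/(2π·0.0598) = 0.7567 m·K/W
ΣR = 9.958×10^-4 + 1.158 + 0.7567 = 1.916 m·K/W
Q' = ΔT/ΣR = (-176 °C − 29.1 °C)/1.916 = -107 W/m
(Negative Q' ⇒ heat flows inward; heat gain = 107 W/m.)

Q' = 107 W/m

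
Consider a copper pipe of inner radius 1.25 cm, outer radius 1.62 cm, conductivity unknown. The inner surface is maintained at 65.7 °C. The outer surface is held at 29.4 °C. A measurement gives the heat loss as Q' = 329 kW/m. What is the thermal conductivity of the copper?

ΣR = ΔT/Q' = |65.7 − 29.4|/3.29×10^5 = 1.103×10^-4 m·K/W
ln(r₂/r₁)/(2πk) = 1.103×10^-4 ⇒ k = 0.2593/(2π·1.103×10^-4) = 374 W/m·K

k = 374 W/m·K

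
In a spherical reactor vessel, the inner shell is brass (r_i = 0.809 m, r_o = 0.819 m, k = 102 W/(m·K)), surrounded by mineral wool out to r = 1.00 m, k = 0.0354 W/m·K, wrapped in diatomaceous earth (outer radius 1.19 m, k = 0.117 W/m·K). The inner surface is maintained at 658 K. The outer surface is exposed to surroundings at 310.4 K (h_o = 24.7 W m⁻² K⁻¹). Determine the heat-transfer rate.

Series thermal resistances, inner to outer:
  R_brass = (1/0.809 − 1/0.819)/(4πk) = 0.01509/(4π·102) = 1.177×10^-5 K/W
  R_mineral wool = (1/0.819 − 1/1.00)/(4πk) = 0.2210/(4π·0.0354) = 0.4968 K/W
  R_diatomaceous earth = (1/1.00 − 1/1.19)/(4πk) = 0.1597/(4π·0.117) = 0.1086 K/W
  R_conv,out = 1/(4πr²h) = 1/(4π·1.19²·24.7) = 0.002275 K/W
ΣR = 1.177×10^-5 + 0.4968 + 0.1086 + 0.002275 = 0.6077 K/W
Q = ΔT/ΣR = (658 K − 310.4 K)/0.6077 = 572 W

Q = 572 W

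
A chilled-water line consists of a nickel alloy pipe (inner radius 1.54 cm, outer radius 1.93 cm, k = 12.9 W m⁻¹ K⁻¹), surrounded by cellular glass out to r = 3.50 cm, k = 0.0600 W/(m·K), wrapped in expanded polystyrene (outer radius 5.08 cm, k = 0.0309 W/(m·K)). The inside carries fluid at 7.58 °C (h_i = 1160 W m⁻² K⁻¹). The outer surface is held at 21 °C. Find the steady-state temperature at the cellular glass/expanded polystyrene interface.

Resistance network (inner→outer):
  R'_conv,in = 1/(2πr h) = 1/(2π·0.0154·1160) = 0.008909 m·K/W
  R'_nickel alloy = ln(0.0193/0.0154)/(2πk) = 0.2257/(2π·12.9) = 0.002785 m·K/W
  R'_cellular glass = ln(0.0350/0.0193)/(2πk) = 0.5952/(2π·0.0600) = 1.579 m·K/W
  R'_expanded polystyrene = ln(0.0508/0.0350)/(2πk) = 0.3725/(2π·0.0309) = 1.919 m·K/W
ΣR = 0.008909 + 0.002785 + 1.579 + 1.919 = 3.510 m·K/W
Q' = ΔT/ΣR = (7.58 °C − 21 °C)/3.510 = -3.823 W/m
From the inner boundary to the cellular glass/expanded polystyrene interface, ΣR_partial = 1.591 m·K/W.
T_interface = T_in − Q'·ΣR_partial = 7.58 °C − (-3.823)(1.591) = 13.7 °C

T = 13.7 °C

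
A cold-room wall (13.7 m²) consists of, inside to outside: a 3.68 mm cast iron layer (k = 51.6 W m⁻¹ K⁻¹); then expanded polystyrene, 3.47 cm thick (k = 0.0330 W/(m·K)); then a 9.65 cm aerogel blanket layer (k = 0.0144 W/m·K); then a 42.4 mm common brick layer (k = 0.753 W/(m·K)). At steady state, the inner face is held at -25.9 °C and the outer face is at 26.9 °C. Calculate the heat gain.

Q = 92.6 W

Treat each layer as a resistance in series:
  R_cast iron = L/(kA) = 0.00368/(51.6·13.7) = 5.206×10^-6 K/W
  R_expanded polystyrene = L/(kA) = 0.0347/(0.0330·13.7) = 0.07675 K/W
  R_aerogel blanket = L/(kA) = 0.0965/(0.0144·13.7) = 0.4892 K/W
  R_common brick = L/(kA) = 0.0424/(0.753·13.7) = 0.004110 K/W
ΣR = 5.206×10^-6 + 0.07675 + 0.4892 + 0.004110 = 0.5701 K/W
Q = ΔT/ΣR = (-25.9 °C − 26.9 °C)/0.5701 = -92.6 W
(Negative Q ⇒ heat flows inward; heat gain = 92.6 W.)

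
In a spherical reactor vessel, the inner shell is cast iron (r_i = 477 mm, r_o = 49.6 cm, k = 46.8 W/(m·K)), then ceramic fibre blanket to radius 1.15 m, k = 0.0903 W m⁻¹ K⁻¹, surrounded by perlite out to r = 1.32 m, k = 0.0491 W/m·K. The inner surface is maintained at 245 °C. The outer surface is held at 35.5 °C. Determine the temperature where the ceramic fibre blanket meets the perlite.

Series thermal resistances, inner to outer:
  R_cast iron = (1/0.477 − 1/0.496)/(4πk) = 0.08031/(4π·46.8) = 1.366×10^-4 K/W
  R_ceramic fibre blanket = (1/0.496 − 1/1.15)/(4πk) = 1.147/(4π·0.0903) = 1.010 K/W
  R_perlite = (1/1.15 − 1/1.32)/(4πk) = 0.1120/(4π·0.0491) = 0.1815 K/W
ΣR = 1.366×10^-4 + 1.010 + 0.1815 = 1.192 K/W
Q = ΔT/ΣR = (245 °C − 35.5 °C)/1.192 = 175.8 W
From the inner boundary to the ceramic fibre blanket/perlite interface, ΣR_partial = 1.010 K/W.
T_interface = T_in − Q·ΣR_partial = 245 °C − (175.8)(1.010) = 67.4 °C

T = 67.4 °C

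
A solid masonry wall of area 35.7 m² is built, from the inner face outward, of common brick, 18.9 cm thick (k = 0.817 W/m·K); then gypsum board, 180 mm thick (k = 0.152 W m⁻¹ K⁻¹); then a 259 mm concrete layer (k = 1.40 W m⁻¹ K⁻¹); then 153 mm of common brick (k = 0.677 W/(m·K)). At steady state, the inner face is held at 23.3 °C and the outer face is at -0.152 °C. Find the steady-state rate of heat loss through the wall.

Series thermal resistances, inner to outer:
  R_common brick = L/(kA) = 0.189/(0.817·35.7) = 0.006480 K/W
  R_gypsum board = L/(kA) = 0.180/(0.152·35.7) = 0.03317 K/W
  R_concrete = L/(kA) = 0.259/(1.40·35.7) = 0.005182 K/W
  R_common brick = L/(kA) = 0.153/(0.677·35.7) = 0.006330 K/W
ΣR = 0.006480 + 0.03317 + 0.005182 + 0.006330 = 0.05116 K/W
Q = ΔT/ΣR = (23.3 °C − -0.152 °C)/0.05116 = 458 W

Q = 458 W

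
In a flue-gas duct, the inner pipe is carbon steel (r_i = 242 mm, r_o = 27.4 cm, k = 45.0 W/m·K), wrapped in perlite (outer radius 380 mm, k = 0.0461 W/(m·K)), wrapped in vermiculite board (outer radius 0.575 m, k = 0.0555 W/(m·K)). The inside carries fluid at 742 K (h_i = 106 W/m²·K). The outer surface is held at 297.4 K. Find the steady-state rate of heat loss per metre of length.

Treat each layer as a resistance in series:
  R'_conv,in = 1/(2πr h) = 1/(2π·0.242·106) = 0.006204 m·K/W
  R'_carbon steel = ln(0.274/0.242)/(2πk) = 0.1242/(2π·45.0) = 4.392×10^-4 m·K/W
  R'_perlite = ln(0.380/0.274)/(2πk) = 0.3270/(2π·0.0461) = 1.129 m·K/W
  R'_vermiculite board = ln(0.575/0.380)/(2πk) = 0.4142/(2π·0.0555) = 1.188 m·K/W
ΣR = 0.006204 + 4.392×10^-4 + 1.129 + 1.188 = 2.324 m·K/W
Q' = ΔT/ΣR = (742 K − 297.4 K)/2.324 = 191 W/m

Q' = 191 W/m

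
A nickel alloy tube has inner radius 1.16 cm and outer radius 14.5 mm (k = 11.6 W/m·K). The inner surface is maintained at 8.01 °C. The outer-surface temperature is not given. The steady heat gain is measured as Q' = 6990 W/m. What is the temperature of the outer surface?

Sum the resistances:
  R'_nickel alloy = ln(0.0145/0.0116)/(2πk) = 0.2231/(2π·11.6) = 0.003062 m·K/W
ΣR = 0.003062 m·K/W
ΔT = Q'·ΣR = 6990 × 0.003062 = 21.40 K
Heat flows inward, so T_out = T_in + ΔT = 8.01 + 21.40 = 29.4 °C

T_out = 29.4 °C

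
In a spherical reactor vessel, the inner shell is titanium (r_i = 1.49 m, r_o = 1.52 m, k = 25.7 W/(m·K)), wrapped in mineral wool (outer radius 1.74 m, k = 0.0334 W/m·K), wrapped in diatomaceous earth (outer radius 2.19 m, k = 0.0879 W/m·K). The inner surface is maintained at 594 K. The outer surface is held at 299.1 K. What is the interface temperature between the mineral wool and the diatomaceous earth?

T = 402 K

Series thermal resistances, inner to outer:
  R_titanium = (1/1.49 − 1/1.52)/(4πk) = 0.01325/(4π·25.7) = 4.102×10^-5 K/W
  R_mineral wool = (1/1.52 − 1/1.74)/(4πk) = 0.08318/(4π·0.0334) = 0.1982 K/W
  R_diatomaceous earth = (1/1.74 − 1/2.19)/(4πk) = 0.1181/(4π·0.0879) = 0.1069 K/W
ΣR = 4.102×10^-5 + 0.1982 + 0.1069 = 0.3051 K/W
Q = ΔT/ΣR = (594 K − 299.1 K)/0.3051 = 966.6 W
From the inner boundary to the mineral wool/diatomaceous earth interface, ΣR_partial = 0.1982 K/W.
T_interface = T_in − Q·ΣR_partial = 594 K − (966.6)(0.1982) = 402 K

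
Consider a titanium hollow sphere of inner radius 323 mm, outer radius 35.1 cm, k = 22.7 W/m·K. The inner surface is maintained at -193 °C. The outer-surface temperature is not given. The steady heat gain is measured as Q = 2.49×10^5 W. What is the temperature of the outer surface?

T_out = 22.6 °C

Series resistances:
  R_titanium = (1/0.323 − 1/0.351)/(4πk) = 0.2470/(4π·22.7) = 8.658×10^-4 K/W
ΣR = 8.658×10^-4 K/W
ΔT = Q·ΣR = 2.49×10^5 × 8.658×10^-4 = 215.6 K
Heat flows inward, so T_out = T_in + ΔT = -193 + 215.6 = 22.6 °C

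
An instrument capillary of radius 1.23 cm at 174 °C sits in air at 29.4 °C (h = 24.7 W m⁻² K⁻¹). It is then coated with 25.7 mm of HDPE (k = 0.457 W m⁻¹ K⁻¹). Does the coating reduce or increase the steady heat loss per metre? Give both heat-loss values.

reduces: 276 → 257 W/m

Critical radius for a cylinder: r_cr = k/h = 0.0185 m = 1.85 cm.
Outer radius after coating: r₂ = 0.0123 + 0.0257 = 0.0380 m.
r₁ < r_cr < r₂: heat loss rises to a maximum at r_cr then falls. Whether the coating helps depends on whether Q(r₂) has dropped back below Q(r₁).
Bare: R = 1/(2πr₁h) = 0.5239 m·K/W; Q = 144.6/0.5239 = 276 W/m.
Coated: R = R_cond + R_conv = 0.5624 m·K/W; Q = 144.6/0.5624 = 257 W/m.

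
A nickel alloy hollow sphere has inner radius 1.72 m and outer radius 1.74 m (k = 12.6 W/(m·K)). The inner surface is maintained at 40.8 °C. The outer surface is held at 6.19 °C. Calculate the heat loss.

Q = 4πk·ΔT/(1/r₁ − 1/r₂) = 4π × 12.6 × 34.61 / (1/1.72 − 1/1.74) = 8.20×10^5 W

Q = 820 kW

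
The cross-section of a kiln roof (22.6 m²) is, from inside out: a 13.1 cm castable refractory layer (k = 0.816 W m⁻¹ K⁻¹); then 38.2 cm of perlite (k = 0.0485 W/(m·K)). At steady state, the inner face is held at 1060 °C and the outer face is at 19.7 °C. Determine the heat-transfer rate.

Q = 2.93 kW

Treat each layer as a resistance in series:
  R_castable refractory = L/(kA) = 0.131/(0.816·22.6) = 0.007104 K/W
  R_perlite = L/(kA) = 0.382/(0.0485·22.6) = 0.3485 K/W
ΣR = 0.007104 + 0.3485 = 0.3556 K/W
Q = ΔT/ΣR = (1060 °C − 19.7 °C)/0.3556 = 2930 W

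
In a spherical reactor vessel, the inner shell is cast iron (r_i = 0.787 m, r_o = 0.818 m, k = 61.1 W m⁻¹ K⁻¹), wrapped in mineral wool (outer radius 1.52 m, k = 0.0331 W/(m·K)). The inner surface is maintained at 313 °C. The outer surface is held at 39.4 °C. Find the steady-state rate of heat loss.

Series thermal resistances, inner to outer:
  R_cast iron = (1/0.787 − 1/0.818)/(4πk) = 0.04815/(4π·61.1) = 6.272×10^-5 K/W
  R_mineral wool = (1/0.818 − 1/1.52)/(4πk) = 0.5646/(4π·0.0331) = 1.357 K/W
ΣR = 6.272×10^-5 + 1.357 = 1.357 K/W
Q = ΔT/ΣR = (313 °C − 39.4 °C)/1.357 = 202 W

Q = 202 W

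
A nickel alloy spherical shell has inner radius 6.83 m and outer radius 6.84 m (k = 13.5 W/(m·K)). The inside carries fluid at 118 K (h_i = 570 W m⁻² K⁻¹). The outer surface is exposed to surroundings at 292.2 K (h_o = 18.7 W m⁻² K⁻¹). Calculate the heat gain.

Series thermal resistances, inner to outer:
  R_conv,in = 1/(4πr²h) = 1/(4π·6.83²·570) = 2.993×10^-6 K/W
  R_nickel alloy = (1/6.83 − 1/6.84)/(4πk) = 2.141×10^-4/(4π·13.5) = 1.262×10^-6 K/W
  R_conv,out = 1/(4πr²h) = 1/(4π·6.84²·18.7) = 9.096×10^-5 K/W
ΣR = 2.993×10^-6 + 1.262×10^-6 + 9.096×10^-5 = 9.522×10^-5 K/W
Q = ΔT/ΣR = (118 K − 292.2 K)/9.522×10^-5 = -1.83×10^6 W
(Negative Q ⇒ heat flows inward; heat gain = 1.83×10^6 W.)

Q = 1830 kW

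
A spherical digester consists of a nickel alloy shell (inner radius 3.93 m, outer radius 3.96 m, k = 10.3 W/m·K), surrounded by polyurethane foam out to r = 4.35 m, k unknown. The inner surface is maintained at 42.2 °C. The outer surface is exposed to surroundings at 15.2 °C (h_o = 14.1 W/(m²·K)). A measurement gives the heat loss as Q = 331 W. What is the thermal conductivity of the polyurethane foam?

ΣR = ΔT/Q = |42.2 − 15.2|/331 = 0.08157 K/W
Known resistances:
  R_nickel alloy = (1/3.93 − 1/3.96)/(4πk) = 0.001928/(4π·10.3) = 1.489×10^-5 K/W
  R_conv,out = 1/(4πr²h) = 1/(4π·4.35²·14.1) = 2.983×10^-4 K/W
R_polyurethane foam = ΣR − ΣR_known = 0.08157 − 3.132×10^-4 = 0.08126 K/W
(1/r₁−1/r₂)/(4πk) = 0.08126 ⇒ k = 0.02264/(4π·0.08126) = 0.0222 W/m·K

k = 0.0222 W/m·K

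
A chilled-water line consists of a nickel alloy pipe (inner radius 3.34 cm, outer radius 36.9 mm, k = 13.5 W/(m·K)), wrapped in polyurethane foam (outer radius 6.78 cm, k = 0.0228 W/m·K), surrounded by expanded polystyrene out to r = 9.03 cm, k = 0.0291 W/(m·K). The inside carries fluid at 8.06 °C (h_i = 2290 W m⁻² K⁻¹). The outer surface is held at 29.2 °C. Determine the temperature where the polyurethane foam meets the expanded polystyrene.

Treat each layer as a resistance in series:
  R'_conv,in = 1/(2πr h) = 1/(2π·0.0334·2290) = 0.002081 m·K/W
  R'_nickel alloy = ln(0.0369/0.0334)/(2πk) = 0.09966/(2π·13.5) = 0.001175 m·K/W
  R'_polyurethane foam = ln(0.0678/0.0369)/(2πk) = 0.6084/(2π·0.0228) = 4.247 m·K/W
  R'_expanded polystyrene = ln(0.0903/0.0678)/(2πk) = 0.2866/(2π·0.0291) = 1.567 m·K/W
ΣR = 0.002081 + 0.001175 + 4.247 + 1.567 = 5.817 m·K/W
Q' = ΔT/ΣR = (8.06 °C − 29.2 °C)/5.817 = -3.634 W/m
From the inner boundary to the polyurethane foam/expanded polystyrene interface, ΣR_partial = 4.250 m·K/W.
T_interface = T_in − Q'·ΣR_partial = 8.06 °C − (-3.634)(4.250) = 23.5 °C

T = 23.5 °C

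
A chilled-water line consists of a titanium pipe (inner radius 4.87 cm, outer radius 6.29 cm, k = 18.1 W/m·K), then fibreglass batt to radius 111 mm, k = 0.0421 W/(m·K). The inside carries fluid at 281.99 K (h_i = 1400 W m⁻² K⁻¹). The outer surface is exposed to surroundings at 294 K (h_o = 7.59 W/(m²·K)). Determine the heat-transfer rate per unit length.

Q' = 5.13 W/m

Treat each layer as a resistance in series:
  R'_conv,in = 1/(2πr h) = 1/(2π·0.0487·1400) = 0.002334 m·K/W
  R'_titanium = ln(0.0629/0.0487)/(2πk) = 0.2559/(2π·18.1) = 0.002250 m·K/W
  R'_fibreglass batt = ln(0.111/0.0629)/(2πk) = 0.5680/(2π·0.0421) = 2.147 m·K/W
  R'_conv,out = 1/(2πr h) = 1/(2π·0.111·7.59) = 0.1889 m·K/W
ΣR = 0.002334 + 0.002250 + 2.147 + 0.1889 = 2.340 m·K/W
Q' = ΔT/ΣR = (281.99 K − 294 K)/2.340 = -5.13 W/m
(Negative Q' ⇒ heat flows inward; heat gain = 5.13 W/m.)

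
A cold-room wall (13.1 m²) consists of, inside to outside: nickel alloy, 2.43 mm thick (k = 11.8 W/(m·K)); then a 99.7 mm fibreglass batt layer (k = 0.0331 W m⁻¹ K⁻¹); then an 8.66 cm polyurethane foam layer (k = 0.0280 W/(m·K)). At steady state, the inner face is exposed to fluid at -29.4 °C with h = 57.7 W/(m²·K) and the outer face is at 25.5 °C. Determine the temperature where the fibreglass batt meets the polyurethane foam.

T = -2.23 °C

Resistance network (inner→outer):
  R_conv,in = 1/(hA) = 1/(57.7·13.1) = 0.001323 K/W
  R_nickel alloy = L/(kA) = 0.00243/(11.8·13.1) = 1.572×10^-5 K/W
  R_fibreglass batt = L/(kA) = 0.0997/(0.0331·13.1) = 0.2299 K/W
  R_polyurethane foam = L/(kA) = 0.0866/(0.0280·13.1) = 0.2361 K/W
ΣR = 0.001323 + 1.572×10^-5 + 0.2299 + 0.2361 = 0.4673 K/W
Q = ΔT/ΣR = (-29.4 °C − 25.5 °C)/0.4673 = -117.5 W
From the inner boundary to the fibreglass batt/polyurethane foam interface, ΣR_partial = 0.2312 K/W.
T_interface = T_in − Q·ΣR_partial = -29.4 °C − (-117.5)(0.2312) = -2.23 °C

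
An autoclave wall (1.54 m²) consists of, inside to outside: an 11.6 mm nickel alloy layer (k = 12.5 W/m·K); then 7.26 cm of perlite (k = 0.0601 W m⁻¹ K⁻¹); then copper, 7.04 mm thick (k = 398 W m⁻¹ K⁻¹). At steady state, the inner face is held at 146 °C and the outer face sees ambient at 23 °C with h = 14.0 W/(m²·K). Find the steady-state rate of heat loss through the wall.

Resistance network (inner→outer):
  R_nickel alloy = L/(kA) = 0.0116/(12.5·1.54) = 6.026×10^-4 K/W
  R_perlite = L/(kA) = 0.0726/(0.0601·1.54) = 0.7844 K/W
  R_copper = L/(kA) = 0.00704/(398·1.54) = 1.149×10^-5 K/W
  R_conv,out = 1/(hA) = 1/(14.0·1.54) = 0.04638 K/W
ΣR = 6.026×10^-4 + 0.7844 + 1.149×10^-5 + 0.04638 = 0.8314 K/W
Q = ΔT/ΣR = (146 °C − 23 °C)/0.8314 = 148 W

Q = 148 W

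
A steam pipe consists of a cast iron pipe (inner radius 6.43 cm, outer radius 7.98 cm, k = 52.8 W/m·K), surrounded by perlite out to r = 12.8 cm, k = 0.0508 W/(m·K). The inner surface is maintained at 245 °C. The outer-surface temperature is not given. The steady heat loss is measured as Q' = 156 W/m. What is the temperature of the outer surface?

T_out = 14.0 °C

Series resistances:
  R'_cast iron = ln(0.0798/0.0643)/(2πk) = 0.2160/(2π·52.8) = 6.510×10^-4 m·K/W
  R'_perlite = ln(0.128/0.0798)/(2πk) = 0.4725/(2π·0.0508) = 1.480 m·K/W
ΣR = 1.481 m·K/W
ΔT = Q'·ΣR = 156 × 1.481 = 231.0 K
Heat flows outward, so T_out = T_in − ΔT = 245 − 231.0 = 14.0 °C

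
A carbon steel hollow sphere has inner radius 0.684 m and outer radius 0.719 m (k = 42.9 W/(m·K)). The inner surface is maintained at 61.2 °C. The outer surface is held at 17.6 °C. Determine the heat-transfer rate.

Q = 3.30×10^5 W

Q = 4πk·ΔT/(1/r₁ − 1/r₂) = 4π × 42.9 × 43.6 / (1/0.684 − 1/0.719) = 3.30×10^5 W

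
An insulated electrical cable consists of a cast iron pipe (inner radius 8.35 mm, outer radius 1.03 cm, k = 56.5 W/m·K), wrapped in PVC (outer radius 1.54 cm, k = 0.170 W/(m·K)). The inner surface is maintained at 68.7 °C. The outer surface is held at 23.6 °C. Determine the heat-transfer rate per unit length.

Treat each layer as a resistance in series:
  R'_cast iron = ln(0.0103/0.00835)/(2πk) = 0.2099/(2π·56.5) = 5.912×10^-4 m·K/W
  R'_PVC = ln(0.0154/0.0103)/(2πk) = 0.4022/(2π·0.170) = 0.3766 m·K/W
ΣR = 5.912×10^-4 + 0.3766 = 0.3772 m·K/W
Q' = ΔT/ΣR = (68.7 °C − 23.6 °C)/0.3772 = 120 W/m

Q' = 120 W/m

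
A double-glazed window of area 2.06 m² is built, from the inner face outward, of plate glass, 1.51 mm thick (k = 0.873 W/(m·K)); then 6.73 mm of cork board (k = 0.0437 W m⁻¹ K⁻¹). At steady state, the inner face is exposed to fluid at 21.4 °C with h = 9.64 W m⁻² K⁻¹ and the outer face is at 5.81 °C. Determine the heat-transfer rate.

Resistance network (inner→outer):
  R_conv,in = 1/(hA) = 1/(9.64·2.06) = 0.05036 K/W
  R_plate glass = L/(kA) = 0.00151/(0.873·2.06) = 8.396×10^-4 K/W
  R_cork board = L/(kA) = 0.00673/(0.0437·2.06) = 0.07476 K/W
ΣR = 0.05036 + 8.396×10^-4 + 0.07476 = 0.1260 K/W
Q = ΔT/ΣR = (21.4 °C − 5.81 °C)/0.1260 = 124 W

Q = 124 W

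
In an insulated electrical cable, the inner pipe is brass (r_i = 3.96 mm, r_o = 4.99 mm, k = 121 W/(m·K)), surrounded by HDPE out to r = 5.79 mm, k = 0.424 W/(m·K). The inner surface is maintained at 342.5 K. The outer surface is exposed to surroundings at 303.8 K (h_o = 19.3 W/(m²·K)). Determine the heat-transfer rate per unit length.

Q' = 26.1 W/m

Series thermal resistances, inner to outer:
  R'_brass = ln(0.00499/0.00396)/(2πk) = 0.2312/(2π·121) = 3.041×10^-4 m·K/W
  R'_HDPE = ln(0.00579/0.00499)/(2πk) = 0.1487/(2π·0.424) = 0.05582 m·K/W
  R'_conv,out = 1/(2πr h) = 1/(2π·0.00579·19.3) = 1.424 m·K/W
ΣR = 3.041×10^-4 + 0.05582 + 1.424 = 1.480 m·K/W
Q' = ΔT/ΣR = (342.5 K − 303.8 K)/1.480 = 26.1 W/m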